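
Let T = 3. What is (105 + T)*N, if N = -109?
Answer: -11772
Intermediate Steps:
(105 + T)*N = (105 + 3)*(-109) = 108*(-109) = -11772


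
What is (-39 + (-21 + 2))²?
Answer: 3364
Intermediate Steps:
(-39 + (-21 + 2))² = (-39 - 19)² = (-58)² = 3364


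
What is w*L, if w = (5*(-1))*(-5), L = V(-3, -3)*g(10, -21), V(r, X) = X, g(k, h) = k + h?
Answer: 825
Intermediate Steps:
g(k, h) = h + k
L = 33 (L = -3*(-21 + 10) = -3*(-11) = 33)
w = 25 (w = -5*(-5) = 25)
w*L = 25*33 = 825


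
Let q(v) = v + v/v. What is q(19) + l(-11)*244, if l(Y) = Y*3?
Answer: -8032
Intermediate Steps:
l(Y) = 3*Y
q(v) = 1 + v (q(v) = v + 1 = 1 + v)
q(19) + l(-11)*244 = (1 + 19) + (3*(-11))*244 = 20 - 33*244 = 20 - 8052 = -8032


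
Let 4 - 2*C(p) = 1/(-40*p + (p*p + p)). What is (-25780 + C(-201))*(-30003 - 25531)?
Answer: 69058235032247/48240 ≈ 1.4316e+9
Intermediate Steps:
C(p) = 2 - 1/(2*(p² - 39*p)) (C(p) = 2 - 1/(2*(-40*p + (p*p + p))) = 2 - 1/(2*(-40*p + (p² + p))) = 2 - 1/(2*(-40*p + (p + p²))) = 2 - 1/(2*(p² - 39*p)))
(-25780 + C(-201))*(-30003 - 25531) = (-25780 + (½)*(-1 - 156*(-201) + 4*(-201)²)/(-201*(-39 - 201)))*(-30003 - 25531) = (-25780 + (½)*(-1/201)*(-1 + 31356 + 4*40401)/(-240))*(-55534) = (-25780 + (½)*(-1/201)*(-1/240)*(-1 + 31356 + 161604))*(-55534) = (-25780 + (½)*(-1/201)*(-1/240)*192959)*(-55534) = (-25780 + 192959/96480)*(-55534) = -2487061441/96480*(-55534) = 69058235032247/48240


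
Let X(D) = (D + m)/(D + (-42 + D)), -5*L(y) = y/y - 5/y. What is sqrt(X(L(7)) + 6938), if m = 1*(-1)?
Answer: sqrt(15074080626)/1474 ≈ 83.295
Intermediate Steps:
m = -1
L(y) = -1/5 + 1/y (L(y) = -(y/y - 5/y)/5 = -(1 - 5/y)/5 = -1/5 + 1/y)
X(D) = (-1 + D)/(-42 + 2*D) (X(D) = (D - 1)/(D + (-42 + D)) = (-1 + D)/(-42 + 2*D))
sqrt(X(L(7)) + 6938) = sqrt((-1 + (1/5)*(5 - 1*7)/7)/(2*(-21 + (1/5)*(5 - 1*7)/7)) + 6938) = sqrt((-1 + (1/5)*(1/7)*(5 - 7))/(2*(-21 + (1/5)*(1/7)*(5 - 7))) + 6938) = sqrt((-1 + (1/5)*(1/7)*(-2))/(2*(-21 + (1/5)*(1/7)*(-2))) + 6938) = sqrt((-1 - 2/35)/(2*(-21 - 2/35)) + 6938) = sqrt((1/2)*(-37/35)/(-737/35) + 6938) = sqrt((1/2)*(-35/737)*(-37/35) + 6938) = sqrt(37/1474 + 6938) = sqrt(10226649/1474) = sqrt(15074080626)/1474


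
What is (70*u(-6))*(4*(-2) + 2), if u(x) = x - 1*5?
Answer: 4620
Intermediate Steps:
u(x) = -5 + x (u(x) = x - 5 = -5 + x)
(70*u(-6))*(4*(-2) + 2) = (70*(-5 - 6))*(4*(-2) + 2) = (70*(-11))*(-8 + 2) = -770*(-6) = 4620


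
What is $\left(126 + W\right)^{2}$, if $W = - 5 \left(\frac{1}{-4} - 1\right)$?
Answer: $\frac{279841}{16} \approx 17490.0$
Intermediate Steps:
$W = \frac{25}{4}$ ($W = - 5 \left(- \frac{1}{4} - 1\right) = \left(-5\right) \left(- \frac{5}{4}\right) = \frac{25}{4} \approx 6.25$)
$\left(126 + W\right)^{2} = \left(126 + \frac{25}{4}\right)^{2} = \left(\frac{529}{4}\right)^{2} = \frac{279841}{16}$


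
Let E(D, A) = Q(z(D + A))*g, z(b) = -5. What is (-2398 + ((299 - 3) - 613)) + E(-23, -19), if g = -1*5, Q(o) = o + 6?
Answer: -2720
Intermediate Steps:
Q(o) = 6 + o
g = -5
E(D, A) = -5 (E(D, A) = (6 - 5)*(-5) = 1*(-5) = -5)
(-2398 + ((299 - 3) - 613)) + E(-23, -19) = (-2398 + ((299 - 3) - 613)) - 5 = (-2398 + (296 - 613)) - 5 = (-2398 - 317) - 5 = -2715 - 5 = -2720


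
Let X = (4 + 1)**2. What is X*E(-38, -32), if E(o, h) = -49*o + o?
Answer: 45600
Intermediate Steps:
E(o, h) = -48*o
X = 25 (X = 5**2 = 25)
X*E(-38, -32) = 25*(-48*(-38)) = 25*1824 = 45600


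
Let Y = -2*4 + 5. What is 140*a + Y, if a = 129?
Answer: 18057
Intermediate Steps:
Y = -3 (Y = -8 + 5 = -3)
140*a + Y = 140*129 - 3 = 18060 - 3 = 18057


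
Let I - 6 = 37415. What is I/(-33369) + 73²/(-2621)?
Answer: -275903842/87460149 ≈ -3.1546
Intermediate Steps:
I = 37421 (I = 6 + 37415 = 37421)
I/(-33369) + 73²/(-2621) = 37421/(-33369) + 73²/(-2621) = 37421*(-1/33369) + 5329*(-1/2621) = -37421/33369 - 5329/2621 = -275903842/87460149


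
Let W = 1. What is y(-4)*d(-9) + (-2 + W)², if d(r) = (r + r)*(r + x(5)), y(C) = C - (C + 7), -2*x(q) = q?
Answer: -1448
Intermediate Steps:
x(q) = -q/2
y(C) = -7 (y(C) = C - (7 + C) = C + (-7 - C) = -7)
d(r) = 2*r*(-5/2 + r) (d(r) = (r + r)*(r - ½*5) = (2*r)*(r - 5/2) = (2*r)*(-5/2 + r) = 2*r*(-5/2 + r))
y(-4)*d(-9) + (-2 + W)² = -(-63)*(-5 + 2*(-9)) + (-2 + 1)² = -(-63)*(-5 - 18) + (-1)² = -(-63)*(-23) + 1 = -7*207 + 1 = -1449 + 1 = -1448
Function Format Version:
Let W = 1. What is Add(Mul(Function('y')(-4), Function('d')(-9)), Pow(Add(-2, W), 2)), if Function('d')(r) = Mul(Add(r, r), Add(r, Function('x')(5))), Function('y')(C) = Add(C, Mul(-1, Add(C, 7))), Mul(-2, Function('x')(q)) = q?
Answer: -1448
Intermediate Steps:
Function('x')(q) = Mul(Rational(-1, 2), q)
Function('y')(C) = -7 (Function('y')(C) = Add(C, Mul(-1, Add(7, C))) = Add(C, Add(-7, Mul(-1, C))) = -7)
Function('d')(r) = Mul(2, r, Add(Rational(-5, 2), r)) (Function('d')(r) = Mul(Add(r, r), Add(r, Mul(Rational(-1, 2), 5))) = Mul(Mul(2, r), Add(r, Rational(-5, 2))) = Mul(Mul(2, r), Add(Rational(-5, 2), r)) = Mul(2, r, Add(Rational(-5, 2), r)))
Add(Mul(Function('y')(-4), Function('d')(-9)), Pow(Add(-2, W), 2)) = Add(Mul(-7, Mul(-9, Add(-5, Mul(2, -9)))), Pow(Add(-2, 1), 2)) = Add(Mul(-7, Mul(-9, Add(-5, -18))), Pow(-1, 2)) = Add(Mul(-7, Mul(-9, -23)), 1) = Add(Mul(-7, 207), 1) = Add(-1449, 1) = -1448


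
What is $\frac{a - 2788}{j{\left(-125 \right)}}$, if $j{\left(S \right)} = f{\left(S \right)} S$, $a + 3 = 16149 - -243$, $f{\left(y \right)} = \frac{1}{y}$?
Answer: $13601$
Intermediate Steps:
$a = 16389$ ($a = -3 + \left(16149 - -243\right) = -3 + \left(16149 + 243\right) = -3 + 16392 = 16389$)
$j{\left(S \right)} = 1$ ($j{\left(S \right)} = \frac{S}{S} = 1$)
$\frac{a - 2788}{j{\left(-125 \right)}} = \frac{16389 - 2788}{1} = \left(16389 - 2788\right) 1 = 13601 \cdot 1 = 13601$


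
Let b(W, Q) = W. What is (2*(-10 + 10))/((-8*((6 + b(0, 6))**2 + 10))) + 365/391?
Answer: 365/391 ≈ 0.93350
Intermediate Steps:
(2*(-10 + 10))/((-8*((6 + b(0, 6))**2 + 10))) + 365/391 = (2*(-10 + 10))/((-8*((6 + 0)**2 + 10))) + 365/391 = (2*0)/((-8*(6**2 + 10))) + 365*(1/391) = 0/((-8*(36 + 10))) + 365/391 = 0/((-8*46)) + 365/391 = 0/(-368) + 365/391 = 0*(-1/368) + 365/391 = 0 + 365/391 = 365/391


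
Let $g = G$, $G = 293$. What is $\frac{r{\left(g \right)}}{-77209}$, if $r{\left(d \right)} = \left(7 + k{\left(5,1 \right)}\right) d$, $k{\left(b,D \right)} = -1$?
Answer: $- \frac{1758}{77209} \approx -0.022769$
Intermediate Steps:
$g = 293$
$r{\left(d \right)} = 6 d$ ($r{\left(d \right)} = \left(7 - 1\right) d = 6 d$)
$\frac{r{\left(g \right)}}{-77209} = \frac{6 \cdot 293}{-77209} = 1758 \left(- \frac{1}{77209}\right) = - \frac{1758}{77209}$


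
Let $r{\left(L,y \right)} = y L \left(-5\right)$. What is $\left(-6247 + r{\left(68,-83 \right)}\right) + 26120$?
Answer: $48093$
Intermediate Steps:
$r{\left(L,y \right)} = - 5 L y$ ($r{\left(L,y \right)} = L y \left(-5\right) = - 5 L y$)
$\left(-6247 + r{\left(68,-83 \right)}\right) + 26120 = \left(-6247 - 340 \left(-83\right)\right) + 26120 = \left(-6247 + 28220\right) + 26120 = 21973 + 26120 = 48093$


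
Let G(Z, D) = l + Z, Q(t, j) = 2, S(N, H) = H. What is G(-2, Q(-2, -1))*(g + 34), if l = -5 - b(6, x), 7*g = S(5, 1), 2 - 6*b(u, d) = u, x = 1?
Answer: -4541/21 ≈ -216.24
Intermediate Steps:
b(u, d) = ⅓ - u/6
g = ⅐ (g = (⅐)*1 = ⅐ ≈ 0.14286)
l = -13/3 (l = -5 - (⅓ - ⅙*6) = -5 - (⅓ - 1) = -5 - 1*(-⅔) = -5 + ⅔ = -13/3 ≈ -4.3333)
G(Z, D) = -13/3 + Z
G(-2, Q(-2, -1))*(g + 34) = (-13/3 - 2)*(⅐ + 34) = -19/3*239/7 = -4541/21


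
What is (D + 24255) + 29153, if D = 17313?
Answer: 70721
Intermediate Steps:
(D + 24255) + 29153 = (17313 + 24255) + 29153 = 41568 + 29153 = 70721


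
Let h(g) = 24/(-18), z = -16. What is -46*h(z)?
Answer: 184/3 ≈ 61.333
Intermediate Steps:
h(g) = -4/3 (h(g) = 24*(-1/18) = -4/3)
-46*h(z) = -46*(-4/3) = 184/3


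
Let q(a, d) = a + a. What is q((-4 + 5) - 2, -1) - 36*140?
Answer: -5042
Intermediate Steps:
q(a, d) = 2*a
q((-4 + 5) - 2, -1) - 36*140 = 2*((-4 + 5) - 2) - 36*140 = 2*(1 - 2) - 5040 = 2*(-1) - 5040 = -2 - 5040 = -5042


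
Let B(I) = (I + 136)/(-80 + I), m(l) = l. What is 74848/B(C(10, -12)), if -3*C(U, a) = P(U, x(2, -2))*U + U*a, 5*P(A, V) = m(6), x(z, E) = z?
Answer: -823328/43 ≈ -19147.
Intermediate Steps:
P(A, V) = 6/5 (P(A, V) = (⅕)*6 = 6/5)
C(U, a) = -2*U/5 - U*a/3 (C(U, a) = -(6*U/5 + U*a)/3 = -2*U/5 - U*a/3)
B(I) = (136 + I)/(-80 + I)
74848/B(C(10, -12)) = 74848/(((136 - 1/15*10*(6 + 5*(-12)))/(-80 - 1/15*10*(6 + 5*(-12))))) = 74848/(((136 - 1/15*10*(6 - 60))/(-80 - 1/15*10*(6 - 60)))) = 74848/(((136 - 1/15*10*(-54))/(-80 - 1/15*10*(-54)))) = 74848/(((136 + 36)/(-80 + 36))) = 74848/((172/(-44))) = 74848/((-1/44*172)) = 74848/(-43/11) = 74848*(-11/43) = -823328/43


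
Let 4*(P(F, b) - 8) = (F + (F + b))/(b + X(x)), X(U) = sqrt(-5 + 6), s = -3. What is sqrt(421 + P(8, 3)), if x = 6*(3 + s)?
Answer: sqrt(6883)/4 ≈ 20.741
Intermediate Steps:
x = 0 (x = 6*(3 - 3) = 6*0 = 0)
X(U) = 1 (X(U) = sqrt(1) = 1)
P(F, b) = 8 + (b + 2*F)/(4*(1 + b)) (P(F, b) = 8 + ((F + (F + b))/(b + 1))/4 = 8 + ((b + 2*F)/(1 + b))/4 = 8 + (b + 2*F)/(4*(1 + b)))
sqrt(421 + P(8, 3)) = sqrt(421 + (32 + 2*8 + 33*3)/(4*(1 + 3))) = sqrt(421 + (1/4)*(32 + 16 + 99)/4) = sqrt(421 + (1/4)*(1/4)*147) = sqrt(421 + 147/16) = sqrt(6883/16) = sqrt(6883)/4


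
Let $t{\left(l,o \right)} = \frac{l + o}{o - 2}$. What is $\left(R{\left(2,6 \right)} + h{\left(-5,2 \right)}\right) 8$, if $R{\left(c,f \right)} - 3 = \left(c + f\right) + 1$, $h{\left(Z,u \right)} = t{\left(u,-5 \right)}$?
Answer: $\frac{696}{7} \approx 99.429$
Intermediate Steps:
$t{\left(l,o \right)} = \frac{l + o}{-2 + o}$
$h{\left(Z,u \right)} = \frac{5}{7} - \frac{u}{7}$ ($h{\left(Z,u \right)} = \frac{u - 5}{-2 - 5} = \frac{-5 + u}{-7} = - \frac{-5 + u}{7} = \frac{5}{7} - \frac{u}{7}$)
$R{\left(c,f \right)} = 4 + c + f$ ($R{\left(c,f \right)} = 3 + \left(\left(c + f\right) + 1\right) = 3 + \left(1 + c + f\right) = 4 + c + f$)
$\left(R{\left(2,6 \right)} + h{\left(-5,2 \right)}\right) 8 = \left(\left(4 + 2 + 6\right) + \left(\frac{5}{7} - \frac{2}{7}\right)\right) 8 = \left(12 + \left(\frac{5}{7} - \frac{2}{7}\right)\right) 8 = \left(12 + \frac{3}{7}\right) 8 = \frac{87}{7} \cdot 8 = \frac{696}{7}$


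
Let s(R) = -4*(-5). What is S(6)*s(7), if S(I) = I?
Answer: 120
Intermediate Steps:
s(R) = 20
S(6)*s(7) = 6*20 = 120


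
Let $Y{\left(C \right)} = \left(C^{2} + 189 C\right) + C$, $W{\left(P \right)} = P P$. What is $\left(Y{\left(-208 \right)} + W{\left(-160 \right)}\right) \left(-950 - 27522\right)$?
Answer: $-835482368$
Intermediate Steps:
$W{\left(P \right)} = P^{2}$
$Y{\left(C \right)} = C^{2} + 190 C$
$\left(Y{\left(-208 \right)} + W{\left(-160 \right)}\right) \left(-950 - 27522\right) = \left(- 208 \left(190 - 208\right) + \left(-160\right)^{2}\right) \left(-950 - 27522\right) = \left(\left(-208\right) \left(-18\right) + 25600\right) \left(-28472\right) = \left(3744 + 25600\right) \left(-28472\right) = 29344 \left(-28472\right) = -835482368$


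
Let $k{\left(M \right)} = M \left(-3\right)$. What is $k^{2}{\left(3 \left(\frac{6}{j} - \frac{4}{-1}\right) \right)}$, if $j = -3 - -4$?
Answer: $8100$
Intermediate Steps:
$j = 1$ ($j = -3 + 4 = 1$)
$k{\left(M \right)} = - 3 M$
$k^{2}{\left(3 \left(\frac{6}{j} - \frac{4}{-1}\right) \right)} = \left(- 3 \cdot 3 \left(\frac{6}{1} - \frac{4}{-1}\right)\right)^{2} = \left(- 3 \cdot 3 \left(6 \cdot 1 - -4\right)\right)^{2} = \left(- 3 \cdot 3 \left(6 + 4\right)\right)^{2} = \left(- 3 \cdot 3 \cdot 10\right)^{2} = \left(\left(-3\right) 30\right)^{2} = \left(-90\right)^{2} = 8100$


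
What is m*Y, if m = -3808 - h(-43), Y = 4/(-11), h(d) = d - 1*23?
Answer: 14968/11 ≈ 1360.7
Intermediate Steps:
h(d) = -23 + d (h(d) = d - 23 = -23 + d)
Y = -4/11 (Y = 4*(-1/11) = -4/11 ≈ -0.36364)
m = -3742 (m = -3808 - (-23 - 43) = -3808 - 1*(-66) = -3808 + 66 = -3742)
m*Y = -3742*(-4/11) = 14968/11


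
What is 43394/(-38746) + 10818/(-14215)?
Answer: -517999969/275387195 ≈ -1.8810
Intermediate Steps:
43394/(-38746) + 10818/(-14215) = 43394*(-1/38746) + 10818*(-1/14215) = -21697/19373 - 10818/14215 = -517999969/275387195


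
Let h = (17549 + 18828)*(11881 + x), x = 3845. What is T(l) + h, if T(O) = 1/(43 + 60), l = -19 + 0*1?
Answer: 58922664307/103 ≈ 5.7206e+8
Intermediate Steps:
l = -19 (l = -19 + 0 = -19)
h = 572064702 (h = (17549 + 18828)*(11881 + 3845) = 36377*15726 = 572064702)
T(O) = 1/103
T(l) + h = 1/103 + 572064702 = 58922664307/103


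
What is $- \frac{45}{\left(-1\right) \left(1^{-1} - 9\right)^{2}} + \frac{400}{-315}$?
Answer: $- \frac{2285}{4032} \approx -0.56672$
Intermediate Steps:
$- \frac{45}{\left(-1\right) \left(1^{-1} - 9\right)^{2}} + \frac{400}{-315} = - \frac{45}{\left(-1\right) \left(1 - 9\right)^{2}} + 400 \left(- \frac{1}{315}\right) = - \frac{45}{\left(-1\right) \left(-8\right)^{2}} - \frac{80}{63} = - \frac{45}{\left(-1\right) 64} - \frac{80}{63} = - \frac{45}{-64} - \frac{80}{63} = \left(-45\right) \left(- \frac{1}{64}\right) - \frac{80}{63} = \frac{45}{64} - \frac{80}{63} = - \frac{2285}{4032}$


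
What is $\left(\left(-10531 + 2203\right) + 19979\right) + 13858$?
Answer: $25509$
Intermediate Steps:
$\left(\left(-10531 + 2203\right) + 19979\right) + 13858 = \left(-8328 + 19979\right) + 13858 = 11651 + 13858 = 25509$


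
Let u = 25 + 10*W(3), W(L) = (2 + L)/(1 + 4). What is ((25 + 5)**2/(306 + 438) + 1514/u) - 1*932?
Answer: -1925947/2170 ≈ -887.53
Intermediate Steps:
W(L) = 2/5 + L/5 (W(L) = (2 + L)/5 = (2 + L)*(1/5) = 2/5 + L/5)
u = 35 (u = 25 + 10*(2/5 + (1/5)*3) = 25 + 10*(2/5 + 3/5) = 25 + 10*1 = 25 + 10 = 35)
((25 + 5)**2/(306 + 438) + 1514/u) - 1*932 = ((25 + 5)**2/(306 + 438) + 1514/35) - 1*932 = (30**2/744 + 1514*(1/35)) - 932 = (900*(1/744) + 1514/35) - 932 = (75/62 + 1514/35) - 932 = 96493/2170 - 932 = -1925947/2170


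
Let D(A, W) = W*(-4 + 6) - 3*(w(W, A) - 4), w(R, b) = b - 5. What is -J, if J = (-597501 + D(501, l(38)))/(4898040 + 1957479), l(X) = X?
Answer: 598901/6855519 ≈ 0.087360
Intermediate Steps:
w(R, b) = -5 + b
D(A, W) = 27 - 3*A + 2*W (D(A, W) = W*(-4 + 6) - 3*((-5 + A) - 4) = W*2 - 3*(-9 + A) = 2*W + (27 - 3*A) = 27 - 3*A + 2*W)
J = -598901/6855519 (J = (-597501 + (27 - 3*501 + 2*38))/(4898040 + 1957479) = (-597501 + (27 - 1503 + 76))/6855519 = (-597501 - 1400)*(1/6855519) = -598901*1/6855519 = -598901/6855519 ≈ -0.087360)
-J = -1*(-598901/6855519) = 598901/6855519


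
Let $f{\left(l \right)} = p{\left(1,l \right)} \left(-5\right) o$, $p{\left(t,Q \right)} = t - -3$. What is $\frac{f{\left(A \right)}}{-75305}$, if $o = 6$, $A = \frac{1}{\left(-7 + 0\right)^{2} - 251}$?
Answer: $\frac{24}{15061} \approx 0.0015935$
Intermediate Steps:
$A = - \frac{1}{202}$ ($A = \frac{1}{\left(-7\right)^{2} - 251} = \frac{1}{49 - 251} = \frac{1}{-202} = - \frac{1}{202} \approx -0.0049505$)
$p{\left(t,Q \right)} = 3 + t$ ($p{\left(t,Q \right)} = t + 3 = 3 + t$)
$f{\left(l \right)} = -120$ ($f{\left(l \right)} = \left(3 + 1\right) \left(-5\right) 6 = 4 \left(-5\right) 6 = \left(-20\right) 6 = -120$)
$\frac{f{\left(A \right)}}{-75305} = - \frac{120}{-75305} = \left(-120\right) \left(- \frac{1}{75305}\right) = \frac{24}{15061}$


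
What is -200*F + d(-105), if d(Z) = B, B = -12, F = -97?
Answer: 19388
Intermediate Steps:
d(Z) = -12
-200*F + d(-105) = -200*(-97) - 12 = 19400 - 12 = 19388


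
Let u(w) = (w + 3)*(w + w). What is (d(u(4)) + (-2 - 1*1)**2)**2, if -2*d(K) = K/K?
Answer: 289/4 ≈ 72.250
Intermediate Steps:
u(w) = 2*w*(3 + w) (u(w) = (3 + w)*(2*w) = 2*w*(3 + w))
d(K) = -1/2 (d(K) = -K/(2*K) = -1/2*1 = -1/2)
(d(u(4)) + (-2 - 1*1)**2)**2 = (-1/2 + (-2 - 1*1)**2)**2 = (-1/2 + (-2 - 1)**2)**2 = (-1/2 + (-3)**2)**2 = (-1/2 + 9)**2 = (17/2)**2 = 289/4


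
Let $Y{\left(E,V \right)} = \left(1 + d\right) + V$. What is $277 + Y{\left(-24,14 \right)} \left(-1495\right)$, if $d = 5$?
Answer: $-29623$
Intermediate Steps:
$Y{\left(E,V \right)} = 6 + V$ ($Y{\left(E,V \right)} = \left(1 + 5\right) + V = 6 + V$)
$277 + Y{\left(-24,14 \right)} \left(-1495\right) = 277 + \left(6 + 14\right) \left(-1495\right) = 277 + 20 \left(-1495\right) = 277 - 29900 = -29623$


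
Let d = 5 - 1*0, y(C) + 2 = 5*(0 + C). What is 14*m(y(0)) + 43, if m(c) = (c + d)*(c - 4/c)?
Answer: 43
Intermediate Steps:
y(C) = -2 + 5*C (y(C) = -2 + 5*(0 + C) = -2 + 5*C)
d = 5 (d = 5 + 0 = 5)
m(c) = (5 + c)*(c - 4/c) (m(c) = (c + 5)*(c - 4/c) = (5 + c)*(c - 4/c))
14*m(y(0)) + 43 = 14*(-4 + (-2 + 5*0)² - 20/(-2 + 5*0) + 5*(-2 + 5*0)) + 43 = 14*(-4 + (-2 + 0)² - 20/(-2 + 0) + 5*(-2 + 0)) + 43 = 14*(-4 + (-2)² - 20/(-2) + 5*(-2)) + 43 = 14*(-4 + 4 - 20*(-½) - 10) + 43 = 14*(-4 + 4 + 10 - 10) + 43 = 14*0 + 43 = 0 + 43 = 43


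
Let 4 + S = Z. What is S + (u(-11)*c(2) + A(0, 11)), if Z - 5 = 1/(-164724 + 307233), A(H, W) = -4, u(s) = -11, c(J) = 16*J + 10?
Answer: -66266684/142509 ≈ -465.00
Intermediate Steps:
c(J) = 10 + 16*J
Z = 712546/142509 (Z = 5 + 1/(-164724 + 307233) = 5 + 1/142509 = 712546/142509 ≈ 5.0000)
S = 142510/142509 (S = -4 + 712546/142509 = 142510/142509 ≈ 1.0000)
S + (u(-11)*c(2) + A(0, 11)) = 142510/142509 + (-11*(10 + 16*2) - 4) = 142510/142509 + (-11*(10 + 32) - 4) = 142510/142509 + (-11*42 - 4) = 142510/142509 + (-462 - 4) = 142510/142509 - 466 = -66266684/142509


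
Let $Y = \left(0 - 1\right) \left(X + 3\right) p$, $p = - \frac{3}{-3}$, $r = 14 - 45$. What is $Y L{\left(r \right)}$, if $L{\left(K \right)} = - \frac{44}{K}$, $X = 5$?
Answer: $- \frac{352}{31} \approx -11.355$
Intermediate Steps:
$r = -31$ ($r = 14 - 45 = -31$)
$p = 1$ ($p = \left(-3\right) \left(- \frac{1}{3}\right) = 1$)
$Y = -8$ ($Y = \left(0 - 1\right) \left(5 + 3\right) 1 = \left(-1\right) 8 \cdot 1 = \left(-8\right) 1 = -8$)
$Y L{\left(r \right)} = - 8 \left(- \frac{44}{-31}\right) = - 8 \left(\left(-44\right) \left(- \frac{1}{31}\right)\right) = \left(-8\right) \frac{44}{31} = - \frac{352}{31}$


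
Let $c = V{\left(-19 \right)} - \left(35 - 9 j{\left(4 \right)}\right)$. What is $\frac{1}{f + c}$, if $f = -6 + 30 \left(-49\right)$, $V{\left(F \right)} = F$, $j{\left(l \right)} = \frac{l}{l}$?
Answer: $- \frac{1}{1521} \approx -0.00065746$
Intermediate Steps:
$j{\left(l \right)} = 1$
$f = -1476$ ($f = -6 - 1470 = -1476$)
$c = -45$ ($c = -19 - \left(35 - 9\right) = -19 - 26 = -45$)
$\frac{1}{f + c} = \frac{1}{-1476 - 45} = \frac{1}{-1521} = - \frac{1}{1521}$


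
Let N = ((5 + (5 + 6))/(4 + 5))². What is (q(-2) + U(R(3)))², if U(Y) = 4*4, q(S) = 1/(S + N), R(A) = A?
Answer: 2512225/8836 ≈ 284.32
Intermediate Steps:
N = 256/81 (N = ((5 + 11)/9)² = (16*(⅑))² = (16/9)² = 256/81 ≈ 3.1605)
q(S) = 1/(256/81 + S) (q(S) = 1/(S + 256/81) = 1/(256/81 + S))
U(Y) = 16
(q(-2) + U(R(3)))² = (81/(256 + 81*(-2)) + 16)² = (81/(256 - 162) + 16)² = (81/94 + 16)² = (1585/94)² = 2512225/8836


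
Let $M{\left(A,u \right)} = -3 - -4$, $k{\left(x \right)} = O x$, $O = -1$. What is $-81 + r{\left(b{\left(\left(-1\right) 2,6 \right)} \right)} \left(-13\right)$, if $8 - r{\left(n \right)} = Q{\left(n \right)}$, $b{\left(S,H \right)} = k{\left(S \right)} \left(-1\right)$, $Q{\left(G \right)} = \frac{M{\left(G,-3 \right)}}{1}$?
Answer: $-172$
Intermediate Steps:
$k{\left(x \right)} = - x$
$M{\left(A,u \right)} = 1$ ($M{\left(A,u \right)} = -3 + 4 = 1$)
$Q{\left(G \right)} = 1$ ($Q{\left(G \right)} = 1 \cdot 1^{-1} = 1 \cdot 1 = 1$)
$b{\left(S,H \right)} = S$ ($b{\left(S,H \right)} = - S \left(-1\right) = S$)
$r{\left(n \right)} = 7$ ($r{\left(n \right)} = 8 - 1 = 7$)
$-81 + r{\left(b{\left(\left(-1\right) 2,6 \right)} \right)} \left(-13\right) = -81 + 7 \left(-13\right) = -81 - 91 = -172$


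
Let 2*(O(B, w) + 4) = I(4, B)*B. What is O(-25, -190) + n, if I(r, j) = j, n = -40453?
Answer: -80289/2 ≈ -40145.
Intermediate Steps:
O(B, w) = -4 + B**2/2 (O(B, w) = -4 + (B*B)/2 = -4 + B**2/2)
O(-25, -190) + n = (-4 + (1/2)*(-25)**2) - 40453 = (-4 + (1/2)*625) - 40453 = (-4 + 625/2) - 40453 = 617/2 - 40453 = -80289/2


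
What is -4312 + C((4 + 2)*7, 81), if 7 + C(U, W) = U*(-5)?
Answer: -4529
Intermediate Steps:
C(U, W) = -7 - 5*U (C(U, W) = -7 + U*(-5) = -7 - 5*U)
-4312 + C((4 + 2)*7, 81) = -4312 + (-7 - 5*(4 + 2)*7) = -4312 + (-7 - 30*7) = -4312 + (-7 - 5*42) = -4312 + (-7 - 210) = -4312 - 217 = -4529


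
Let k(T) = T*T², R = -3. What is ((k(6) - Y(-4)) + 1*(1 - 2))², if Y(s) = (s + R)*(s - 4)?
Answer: 25281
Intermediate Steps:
k(T) = T³
Y(s) = (-4 + s)*(-3 + s) (Y(s) = (s - 3)*(s - 4) = (-3 + s)*(-4 + s) = (-4 + s)*(-3 + s))
((k(6) - Y(-4)) + 1*(1 - 2))² = ((6³ - (12 + (-4)² - 7*(-4))) + 1*(1 - 2))² = ((216 - (12 + 16 + 28)) + 1*(-1))² = ((216 - 1*56) - 1)² = ((216 - 56) - 1)² = (160 - 1)² = 159² = 25281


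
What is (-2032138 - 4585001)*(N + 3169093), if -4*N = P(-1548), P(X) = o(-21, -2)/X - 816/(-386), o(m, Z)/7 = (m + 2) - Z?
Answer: -8353571008216790441/398352 ≈ -2.0970e+13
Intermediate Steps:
o(m, Z) = 14 - 7*Z + 7*m (o(m, Z) = 7*((m + 2) - Z) = 7*((2 + m) - Z) = 7*(2 + m - Z) = 14 - 7*Z + 7*m)
P(X) = 408/193 - 119/X (P(X) = (14 - 7*(-2) + 7*(-21))/X - 816/(-386) = (14 + 14 - 147)/X - 816*(-1/386) = -119/X + 408/193 = 408/193 - 119/X)
N = -654551/1195056 (N = -(408/193 - 119/(-1548))/4 = -(408/193 - 119*(-1/1548))/4 = -(408/193 + 119/1548)/4 = -¼*654551/298764 = -654551/1195056 ≈ -0.54772)
(-2032138 - 4585001)*(N + 3169093) = (-2032138 - 4585001)*(-654551/1195056 + 3169093) = -6617139*3787242949657/1195056 = -8353571008216790441/398352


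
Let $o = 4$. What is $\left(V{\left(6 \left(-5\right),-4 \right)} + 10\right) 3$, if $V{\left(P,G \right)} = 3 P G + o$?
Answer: $1122$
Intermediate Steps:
$V{\left(P,G \right)} = 4 + 3 G P$ ($V{\left(P,G \right)} = 3 P G + 4 = 3 G P + 4 = 4 + 3 G P$)
$\left(V{\left(6 \left(-5\right),-4 \right)} + 10\right) 3 = \left(\left(4 + 3 \left(-4\right) 6 \left(-5\right)\right) + 10\right) 3 = \left(\left(4 + 3 \left(-4\right) \left(-30\right)\right) + 10\right) 3 = \left(\left(4 + 360\right) + 10\right) 3 = \left(364 + 10\right) 3 = 374 \cdot 3 = 1122$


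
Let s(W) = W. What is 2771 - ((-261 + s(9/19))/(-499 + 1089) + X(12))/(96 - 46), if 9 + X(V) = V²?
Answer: 15516371/5605 ≈ 2768.3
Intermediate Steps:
X(V) = -9 + V²
2771 - ((-261 + s(9/19))/(-499 + 1089) + X(12))/(96 - 46) = 2771 - ((-261 + 9/19)/(-499 + 1089) + (-9 + 12²))/(96 - 46) = 2771 - ((-261 + 9*(1/19))/590 + (-9 + 144))/50 = 2771 - ((-261 + 9/19)*(1/590) + 135)/50 = 2771 - (-4950/19*1/590 + 135)/50 = 2771 - (-495/1121 + 135)/50 = 2771 - 150840/(1121*50) = 2771 - 1*15084/5605 = 2771 - 15084/5605 = 15516371/5605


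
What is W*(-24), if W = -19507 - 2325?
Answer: 523968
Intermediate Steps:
W = -21832
W*(-24) = -21832*(-24) = 523968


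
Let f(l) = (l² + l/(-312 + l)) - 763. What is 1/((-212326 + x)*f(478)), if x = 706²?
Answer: 83/5407788571020 ≈ 1.5348e-11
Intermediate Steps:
x = 498436
f(l) = -763 + l² + l/(-312 + l) (f(l) = (l² + l/(-312 + l)) - 763 = -763 + l² + l/(-312 + l))
1/((-212326 + x)*f(478)) = 1/((-212326 + 498436)*(((238056 + 478³ - 762*478 - 312*478²)/(-312 + 478)))) = 1/(286110*(((238056 + 109215352 - 364236 - 312*228484)/166))) = 1/(286110*(((238056 + 109215352 - 364236 - 71287008)/166))) = 1/(286110*(((1/166)*37802164))) = 1/(286110*(18901082/83)) = (1/286110)*(83/18901082) = 83/5407788571020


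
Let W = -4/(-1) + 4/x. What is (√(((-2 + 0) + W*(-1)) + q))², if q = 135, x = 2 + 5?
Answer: 899/7 ≈ 128.43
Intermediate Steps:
x = 7
W = 32/7 (W = -4/(-1) + 4/7 = -4*(-1) + 4*(⅐) = 4 + 4/7 = 32/7 ≈ 4.5714)
(√(((-2 + 0) + W*(-1)) + q))² = (√(((-2 + 0) + (32/7)*(-1)) + 135))² = (√((-2 - 32/7) + 135))² = (√(-46/7 + 135))² = (√(899/7))² = (√6293/7)² = 899/7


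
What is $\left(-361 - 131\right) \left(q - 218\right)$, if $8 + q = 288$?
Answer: $-30504$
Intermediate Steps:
$q = 280$ ($q = -8 + 288 = 280$)
$\left(-361 - 131\right) \left(q - 218\right) = \left(-361 - 131\right) \left(280 - 218\right) = \left(-492\right) 62 = -30504$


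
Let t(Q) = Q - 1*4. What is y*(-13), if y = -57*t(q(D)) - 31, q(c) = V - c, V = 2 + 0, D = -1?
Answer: -338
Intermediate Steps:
V = 2
q(c) = 2 - c
t(Q) = -4 + Q (t(Q) = Q - 4 = -4 + Q)
y = 26 (y = -57*(-4 + (2 - 1*(-1))) - 31 = -57*(-4 + (2 + 1)) - 31 = -57*(-4 + 3) - 31 = -57*(-1) - 31 = 57 - 31 = 26)
y*(-13) = 26*(-13) = -338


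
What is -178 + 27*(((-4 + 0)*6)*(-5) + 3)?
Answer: 3143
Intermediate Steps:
-178 + 27*(((-4 + 0)*6)*(-5) + 3) = -178 + 27*(-4*6*(-5) + 3) = -178 + 27*(-24*(-5) + 3) = -178 + 27*(120 + 3) = -178 + 27*123 = -178 + 3321 = 3143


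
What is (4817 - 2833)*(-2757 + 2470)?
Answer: -569408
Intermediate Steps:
(4817 - 2833)*(-2757 + 2470) = 1984*(-287) = -569408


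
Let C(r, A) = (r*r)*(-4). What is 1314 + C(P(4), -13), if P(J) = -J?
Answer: 1250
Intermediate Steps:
C(r, A) = -4*r² (C(r, A) = r²*(-4) = -4*r²)
1314 + C(P(4), -13) = 1314 - 4*(-1*4)² = 1314 - 4*(-4)² = 1314 - 4*16 = 1314 - 64 = 1250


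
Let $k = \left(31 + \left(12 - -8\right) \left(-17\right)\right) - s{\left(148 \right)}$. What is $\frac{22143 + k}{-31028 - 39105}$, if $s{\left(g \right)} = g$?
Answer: $- \frac{3098}{10019} \approx -0.30921$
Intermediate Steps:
$k = -457$ ($k = \left(31 + \left(12 - -8\right) \left(-17\right)\right) - 148 = \left(31 + \left(12 + 8\right) \left(-17\right)\right) - 148 = \left(31 + 20 \left(-17\right)\right) - 148 = \left(31 - 340\right) - 148 = -309 - 148 = -457$)
$\frac{22143 + k}{-31028 - 39105} = \frac{22143 - 457}{-31028 - 39105} = \frac{21686}{-70133} = 21686 \left(- \frac{1}{70133}\right) = - \frac{3098}{10019}$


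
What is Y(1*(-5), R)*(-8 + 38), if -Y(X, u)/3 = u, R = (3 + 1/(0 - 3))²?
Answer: -640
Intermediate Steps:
R = 64/9 (R = (3 + 1/(-3))² = (3 - ⅓)² = (8/3)² = 64/9 ≈ 7.1111)
Y(X, u) = -3*u
Y(1*(-5), R)*(-8 + 38) = (-3*64/9)*(-8 + 38) = -64/3*30 = -640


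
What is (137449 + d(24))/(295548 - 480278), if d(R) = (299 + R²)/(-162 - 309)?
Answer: -32368802/43503915 ≈ -0.74404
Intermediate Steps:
d(R) = -299/471 - R²/471 (d(R) = (299 + R²)/(-471) = (299 + R²)*(-1/471) = -299/471 - R²/471)
(137449 + d(24))/(295548 - 480278) = (137449 + (-299/471 - 1/471*24²))/(295548 - 480278) = (137449 + (-299/471 - 1/471*576))/(-184730) = (137449 + (-299/471 - 192/157))*(-1/184730) = (137449 - 875/471)*(-1/184730) = (64737604/471)*(-1/184730) = -32368802/43503915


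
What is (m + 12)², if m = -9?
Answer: 9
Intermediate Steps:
(m + 12)² = (-9 + 12)² = 3² = 9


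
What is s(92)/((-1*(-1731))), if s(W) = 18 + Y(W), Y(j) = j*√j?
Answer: 6/577 + 184*√23/1731 ≈ 0.52018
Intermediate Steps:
Y(j) = j^(3/2)
s(W) = 18 + W^(3/2)
s(92)/((-1*(-1731))) = (18 + 92^(3/2))/((-1*(-1731))) = (18 + 184*√23)/1731 = (18 + 184*√23)*(1/1731) = 6/577 + 184*√23/1731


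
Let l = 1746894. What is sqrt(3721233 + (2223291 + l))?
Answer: 3*sqrt(854602) ≈ 2773.3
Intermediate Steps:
sqrt(3721233 + (2223291 + l)) = sqrt(3721233 + (2223291 + 1746894)) = sqrt(3721233 + 3970185) = sqrt(7691418) = 3*sqrt(854602)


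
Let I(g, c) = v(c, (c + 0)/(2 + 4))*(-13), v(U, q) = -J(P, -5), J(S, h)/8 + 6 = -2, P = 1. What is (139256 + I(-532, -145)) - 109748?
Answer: 28676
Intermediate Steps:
J(S, h) = -64 (J(S, h) = -48 + 8*(-2) = -48 - 16 = -64)
v(U, q) = 64 (v(U, q) = -1*(-64) = 64)
I(g, c) = -832 (I(g, c) = 64*(-13) = -832)
(139256 + I(-532, -145)) - 109748 = (139256 - 832) - 109748 = 138424 - 109748 = 28676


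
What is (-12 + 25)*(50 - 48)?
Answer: 26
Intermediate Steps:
(-12 + 25)*(50 - 48) = 13*2 = 26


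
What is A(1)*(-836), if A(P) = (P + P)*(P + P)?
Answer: -3344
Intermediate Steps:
A(P) = 4*P**2 (A(P) = (2*P)*(2*P) = 4*P**2)
A(1)*(-836) = (4*1**2)*(-836) = (4*1)*(-836) = 4*(-836) = -3344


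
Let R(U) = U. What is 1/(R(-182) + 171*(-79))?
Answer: -1/13691 ≈ -7.3041e-5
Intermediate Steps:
1/(R(-182) + 171*(-79)) = 1/(-182 + 171*(-79)) = 1/(-182 - 13509) = 1/(-13691) = -1/13691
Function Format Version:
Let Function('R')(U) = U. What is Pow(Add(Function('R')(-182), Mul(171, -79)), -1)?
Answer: Rational(-1, 13691) ≈ -7.3041e-5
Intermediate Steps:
Pow(Add(Function('R')(-182), Mul(171, -79)), -1) = Pow(Add(-182, Mul(171, -79)), -1) = Pow(Add(-182, -13509), -1) = Pow(-13691, -1) = Rational(-1, 13691)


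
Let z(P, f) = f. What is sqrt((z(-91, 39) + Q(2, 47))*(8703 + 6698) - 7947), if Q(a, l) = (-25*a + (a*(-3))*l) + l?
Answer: 17*I*sqrt(13137) ≈ 1948.5*I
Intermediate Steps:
Q(a, l) = l - 25*a - 3*a*l (Q(a, l) = (-25*a + (-3*a)*l) + l = (-25*a - 3*a*l) + l = l - 25*a - 3*a*l)
sqrt((z(-91, 39) + Q(2, 47))*(8703 + 6698) - 7947) = sqrt((39 + (47 - 25*2 - 3*2*47))*(8703 + 6698) - 7947) = sqrt((39 + (47 - 50 - 282))*15401 - 7947) = sqrt((39 - 285)*15401 - 7947) = sqrt(-246*15401 - 7947) = sqrt(-3788646 - 7947) = sqrt(-3796593) = 17*I*sqrt(13137)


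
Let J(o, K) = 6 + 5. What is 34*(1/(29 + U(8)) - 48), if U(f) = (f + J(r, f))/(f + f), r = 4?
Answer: -787712/483 ≈ -1630.9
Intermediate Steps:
J(o, K) = 11
U(f) = (11 + f)/(2*f) (U(f) = (f + 11)/(f + f) = (11 + f)/((2*f)) = (11 + f)*(1/(2*f)) = (11 + f)/(2*f))
34*(1/(29 + U(8)) - 48) = 34*(1/(29 + (½)*(11 + 8)/8) - 48) = 34*(1/(29 + (½)*(⅛)*19) - 48) = 34*(1/(29 + 19/16) - 48) = 34*(1/(483/16) - 48) = 34*(16/483 - 48) = 34*(-23168/483) = -787712/483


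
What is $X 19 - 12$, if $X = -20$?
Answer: $-392$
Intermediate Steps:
$X 19 - 12 = \left(-20\right) 19 - 12 = -380 - 12 = -392$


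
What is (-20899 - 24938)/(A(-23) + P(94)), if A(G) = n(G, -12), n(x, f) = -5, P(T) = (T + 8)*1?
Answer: -45837/97 ≈ -472.55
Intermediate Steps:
P(T) = 8 + T (P(T) = (8 + T)*1 = 8 + T)
A(G) = -5
(-20899 - 24938)/(A(-23) + P(94)) = (-20899 - 24938)/(-5 + (8 + 94)) = -45837/(-5 + 102) = -45837/97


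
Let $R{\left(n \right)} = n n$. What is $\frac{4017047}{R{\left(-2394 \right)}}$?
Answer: $\frac{4017047}{5731236} \approx 0.7009$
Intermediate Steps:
$R{\left(n \right)} = n^{2}$
$\frac{4017047}{R{\left(-2394 \right)}} = \frac{4017047}{\left(-2394\right)^{2}} = \frac{4017047}{5731236}$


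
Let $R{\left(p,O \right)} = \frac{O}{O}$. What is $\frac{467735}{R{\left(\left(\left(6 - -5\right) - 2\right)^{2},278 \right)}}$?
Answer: $467735$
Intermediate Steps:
$R{\left(p,O \right)} = 1$
$\frac{467735}{R{\left(\left(\left(6 - -5\right) - 2\right)^{2},278 \right)}} = \frac{467735}{1} = 467735 \cdot 1 = 467735$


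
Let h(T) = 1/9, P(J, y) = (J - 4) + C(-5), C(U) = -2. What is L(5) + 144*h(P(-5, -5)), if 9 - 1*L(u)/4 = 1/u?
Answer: 256/5 ≈ 51.200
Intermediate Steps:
P(J, y) = -6 + J (P(J, y) = (J - 4) - 2 = (-4 + J) - 2 = -6 + J)
h(T) = ⅑
L(u) = 36 - 4/u
L(5) + 144*h(P(-5, -5)) = (36 - 4/5) + 144*(⅑) = (36 - 4*⅕) + 16 = (36 - ⅘) + 16 = 176/5 + 16 = 256/5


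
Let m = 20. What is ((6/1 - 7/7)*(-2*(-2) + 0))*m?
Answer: 400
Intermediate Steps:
((6/1 - 7/7)*(-2*(-2) + 0))*m = ((6/1 - 7/7)*(-2*(-2) + 0))*20 = ((6*1 - 7*⅐)*(4 + 0))*20 = ((6 - 1)*4)*20 = (5*4)*20 = 20*20 = 400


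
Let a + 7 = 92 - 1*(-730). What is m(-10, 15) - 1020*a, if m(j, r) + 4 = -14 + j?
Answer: -831328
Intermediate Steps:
m(j, r) = -18 + j (m(j, r) = -4 + (-14 + j) = -18 + j)
a = 815 (a = -7 + (92 - 1*(-730)) = -7 + (92 + 730) = -7 + 822 = 815)
m(-10, 15) - 1020*a = (-18 - 10) - 1020*815 = -28 - 831300 = -831328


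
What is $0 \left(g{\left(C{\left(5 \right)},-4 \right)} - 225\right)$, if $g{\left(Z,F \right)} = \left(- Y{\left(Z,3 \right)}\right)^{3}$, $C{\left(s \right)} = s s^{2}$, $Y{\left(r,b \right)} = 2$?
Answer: $0$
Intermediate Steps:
$C{\left(s \right)} = s^{3}$
$g{\left(Z,F \right)} = -8$ ($g{\left(Z,F \right)} = \left(\left(-1\right) 2\right)^{3} = \left(-2\right)^{3} = -8$)
$0 \left(g{\left(C{\left(5 \right)},-4 \right)} - 225\right) = 0 \left(-8 - 225\right) = 0 \left(-233\right) = 0$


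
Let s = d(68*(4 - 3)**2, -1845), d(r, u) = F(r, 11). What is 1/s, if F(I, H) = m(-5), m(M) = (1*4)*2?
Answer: 1/8 ≈ 0.12500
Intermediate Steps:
m(M) = 8 (m(M) = 4*2 = 8)
F(I, H) = 8
d(r, u) = 8
s = 8
1/s = 1/8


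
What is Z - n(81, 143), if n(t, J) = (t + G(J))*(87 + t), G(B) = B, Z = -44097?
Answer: -81729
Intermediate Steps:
n(t, J) = (87 + t)*(J + t) (n(t, J) = (t + J)*(87 + t) = (J + t)*(87 + t) = (87 + t)*(J + t))
Z - n(81, 143) = -44097 - (81**2 + 87*143 + 87*81 + 143*81) = -44097 - (6561 + 12441 + 7047 + 11583) = -44097 - 1*37632 = -44097 - 37632 = -81729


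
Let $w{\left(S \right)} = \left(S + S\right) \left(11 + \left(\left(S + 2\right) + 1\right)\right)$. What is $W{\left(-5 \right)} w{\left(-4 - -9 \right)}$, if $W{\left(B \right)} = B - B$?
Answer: $0$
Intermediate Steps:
$W{\left(B \right)} = 0$
$w{\left(S \right)} = 2 S \left(14 + S\right)$ ($w{\left(S \right)} = 2 S \left(11 + \left(\left(2 + S\right) + 1\right)\right) = 2 S \left(11 + \left(3 + S\right)\right) = 2 S \left(14 + S\right)$)
$W{\left(-5 \right)} w{\left(-4 - -9 \right)} = 0 \cdot 2 \left(-4 - -9\right) \left(14 - -5\right) = 0 \cdot 2 \left(-4 + 9\right) \left(14 + \left(-4 + 9\right)\right) = 0 \cdot 2 \cdot 5 \left(14 + 5\right) = 0 \cdot 2 \cdot 5 \cdot 19 = 0 \cdot 190 = 0$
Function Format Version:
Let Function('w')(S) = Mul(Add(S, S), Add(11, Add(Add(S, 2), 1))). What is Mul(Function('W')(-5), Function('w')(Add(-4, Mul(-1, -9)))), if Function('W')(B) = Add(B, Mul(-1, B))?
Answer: 0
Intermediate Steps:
Function('W')(B) = 0
Function('w')(S) = Mul(2, S, Add(14, S)) (Function('w')(S) = Mul(Mul(2, S), Add(11, Add(Add(2, S), 1))) = Mul(Mul(2, S), Add(11, Add(3, S))) = Mul(Mul(2, S), Add(14, S)) = Mul(2, S, Add(14, S)))
Mul(Function('W')(-5), Function('w')(Add(-4, Mul(-1, -9)))) = Mul(0, Mul(2, Add(-4, Mul(-1, -9)), Add(14, Add(-4, Mul(-1, -9))))) = Mul(0, Mul(2, Add(-4, 9), Add(14, Add(-4, 9)))) = Mul(0, Mul(2, 5, Add(14, 5))) = Mul(0, Mul(2, 5, 19)) = Mul(0, 190) = 0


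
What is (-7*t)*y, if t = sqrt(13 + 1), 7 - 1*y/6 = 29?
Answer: 924*sqrt(14) ≈ 3457.3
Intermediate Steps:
y = -132 (y = 42 - 6*29 = 42 - 174 = -132)
t = sqrt(14) ≈ 3.7417
(-7*t)*y = -7*sqrt(14)*(-132) = 924*sqrt(14)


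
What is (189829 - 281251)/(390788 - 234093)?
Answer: -91422/156695 ≈ -0.58344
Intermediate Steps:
(189829 - 281251)/(390788 - 234093) = -91422/156695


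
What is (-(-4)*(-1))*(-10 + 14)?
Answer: -16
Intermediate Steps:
(-(-4)*(-1))*(-10 + 14) = -1*4*4 = -4*4 = -16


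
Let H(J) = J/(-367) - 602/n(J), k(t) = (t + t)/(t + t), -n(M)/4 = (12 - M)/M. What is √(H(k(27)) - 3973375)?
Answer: I*√259021342468570/8074 ≈ 1993.3*I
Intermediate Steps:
n(M) = -4*(12 - M)/M
k(t) = 1 (k(t) = (2*t)/((2*t)) = (2*t)*(1/(2*t)) = 1)
H(J) = -602/(4 - 48/J) - J/367 (H(J) = J/(-367) - 602/(4 - 48/J) = J*(-1/367) - 602/(4 - 48/J) = -J/367 - 602/(4 - 48/J) = -602/(4 - 48/J) - J/367)
√(H(k(27)) - 3973375) = √((1/734)*1*(-110443 - 2*1)/(-12 + 1) - 3973375) = √((1/734)*1*(-110443 - 2)/(-11) - 3973375) = √((1/734)*1*(-1/11)*(-110445) - 3973375) = √(110445/8074 - 3973375) = √(-32080919305/8074) = I*√259021342468570/8074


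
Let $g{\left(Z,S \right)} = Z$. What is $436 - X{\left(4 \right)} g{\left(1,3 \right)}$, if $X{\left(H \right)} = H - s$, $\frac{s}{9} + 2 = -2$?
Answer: $396$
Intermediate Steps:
$s = -36$ ($s = -18 + 9 \left(-2\right) = -18 - 18 = -36$)
$X{\left(H \right)} = 36 + H$ ($X{\left(H \right)} = H - -36 = H + 36 = 36 + H$)
$436 - X{\left(4 \right)} g{\left(1,3 \right)} = 436 - \left(36 + 4\right) 1 = 436 - 40 \cdot 1 = 436 - 40 = 396$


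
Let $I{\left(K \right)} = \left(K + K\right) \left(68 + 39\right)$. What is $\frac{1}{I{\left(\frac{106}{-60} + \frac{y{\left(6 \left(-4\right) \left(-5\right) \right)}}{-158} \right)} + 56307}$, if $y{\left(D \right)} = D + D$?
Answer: $\frac{1185}{65890586} \approx 1.7984 \cdot 10^{-5}$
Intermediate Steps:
$y{\left(D \right)} = 2 D$
$I{\left(K \right)} = 214 K$ ($I{\left(K \right)} = 2 K 107 = 214 K$)
$\frac{1}{I{\left(\frac{106}{-60} + \frac{y{\left(6 \left(-4\right) \left(-5\right) \right)}}{-158} \right)} + 56307} = \frac{1}{214 \left(\frac{106}{-60} + \frac{2 \cdot 6 \left(-4\right) \left(-5\right)}{-158}\right) + 56307} = \frac{1}{214 \left(106 \left(- \frac{1}{60}\right) + 2 \left(\left(-24\right) \left(-5\right)\right) \left(- \frac{1}{158}\right)\right) + 56307} = \frac{1}{214 \left(- \frac{53}{30} + 2 \cdot 120 \left(- \frac{1}{158}\right)\right) + 56307} = \frac{1}{214 \left(- \frac{53}{30} + 240 \left(- \frac{1}{158}\right)\right) + 56307} = \frac{1}{214 \left(- \frac{53}{30} - \frac{120}{79}\right) + 56307} = \frac{1}{214 \left(- \frac{7787}{2370}\right) + 56307} = \frac{1}{- \frac{833209}{1185} + 56307} = \frac{1}{\frac{65890586}{1185}} = \frac{1185}{65890586}$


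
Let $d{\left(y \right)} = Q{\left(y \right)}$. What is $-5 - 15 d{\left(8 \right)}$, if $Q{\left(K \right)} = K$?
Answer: $-125$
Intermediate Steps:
$d{\left(y \right)} = y$
$-5 - 15 d{\left(8 \right)} = -5 - 120 = -125$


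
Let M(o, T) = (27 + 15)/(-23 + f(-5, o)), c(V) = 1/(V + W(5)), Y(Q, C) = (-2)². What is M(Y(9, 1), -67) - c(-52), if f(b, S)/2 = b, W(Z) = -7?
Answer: -815/649 ≈ -1.2558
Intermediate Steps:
f(b, S) = 2*b
Y(Q, C) = 4
c(V) = 1/(-7 + V) (c(V) = 1/(V - 7) = 1/(-7 + V))
M(o, T) = -14/11 (M(o, T) = (27 + 15)/(-23 + 2*(-5)) = 42/(-23 - 10) = 42/(-33) = 42*(-1/33) = -14/11)
M(Y(9, 1), -67) - c(-52) = -14/11 - 1/(-7 - 52) = -14/11 - 1/(-59) = -14/11 - 1*(-1/59) = -14/11 + 1/59 = -815/649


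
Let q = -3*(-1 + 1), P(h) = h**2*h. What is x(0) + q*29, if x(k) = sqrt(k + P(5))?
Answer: 5*sqrt(5) ≈ 11.180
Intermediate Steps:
P(h) = h**3
q = 0 (q = -3*0 = 0)
x(k) = sqrt(125 + k) (x(k) = sqrt(k + 5**3) = sqrt(k + 125) = sqrt(125 + k))
x(0) + q*29 = sqrt(125 + 0) + 0*29 = sqrt(125) + 0 = 5*sqrt(5) + 0 = 5*sqrt(5)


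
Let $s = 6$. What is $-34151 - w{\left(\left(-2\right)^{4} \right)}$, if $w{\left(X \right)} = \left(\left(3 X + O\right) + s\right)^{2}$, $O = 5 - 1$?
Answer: $-37515$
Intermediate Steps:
$O = 4$
$w{\left(X \right)} = \left(10 + 3 X\right)^{2}$ ($w{\left(X \right)} = \left(\left(3 X + 4\right) + 6\right)^{2} = \left(\left(4 + 3 X\right) + 6\right)^{2} = \left(10 + 3 X\right)^{2}$)
$-34151 - w{\left(\left(-2\right)^{4} \right)} = -34151 - \left(10 + 3 \left(-2\right)^{4}\right)^{2} = -34151 - \left(10 + 3 \cdot 16\right)^{2} = -34151 - \left(10 + 48\right)^{2} = -34151 - 58^{2} = -34151 - 3364 = -37515$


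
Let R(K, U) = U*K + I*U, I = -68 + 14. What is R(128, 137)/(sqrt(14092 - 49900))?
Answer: -5069*I*sqrt(2238)/4476 ≈ -53.575*I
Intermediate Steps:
I = -54
R(K, U) = -54*U + K*U (R(K, U) = U*K - 54*U = K*U - 54*U = -54*U + K*U)
R(128, 137)/(sqrt(14092 - 49900)) = (137*(-54 + 128))/(sqrt(14092 - 49900)) = (137*74)/(sqrt(-35808)) = 10138/((4*I*sqrt(2238))) = 10138*(-I*sqrt(2238)/8952) = -5069*I*sqrt(2238)/4476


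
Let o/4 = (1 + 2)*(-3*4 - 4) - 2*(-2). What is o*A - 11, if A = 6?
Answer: -1067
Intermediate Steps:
o = -176 (o = 4*((1 + 2)*(-3*4 - 4) - 2*(-2)) = 4*(3*(-12 - 4) + 4) = 4*(3*(-16) + 4) = 4*(-48 + 4) = 4*(-44) = -176)
o*A - 11 = -176*6 - 11 = -1056 - 11 = -1067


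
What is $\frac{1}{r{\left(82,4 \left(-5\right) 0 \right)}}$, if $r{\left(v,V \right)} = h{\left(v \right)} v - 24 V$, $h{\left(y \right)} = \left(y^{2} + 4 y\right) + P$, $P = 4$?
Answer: $\frac{1}{578592} \approx 1.7283 \cdot 10^{-6}$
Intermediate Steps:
$h{\left(y \right)} = 4 + y^{2} + 4 y$ ($h{\left(y \right)} = \left(y^{2} + 4 y\right) + 4 = 4 + y^{2} + 4 y$)
$r{\left(v,V \right)} = - 24 V + v \left(4 + v^{2} + 4 v\right)$ ($r{\left(v,V \right)} = \left(4 + v^{2} + 4 v\right) v - 24 V = v \left(4 + v^{2} + 4 v\right) - 24 V = - 24 V + v \left(4 + v^{2} + 4 v\right)$)
$\frac{1}{r{\left(82,4 \left(-5\right) 0 \right)}} = \frac{1}{- 24 \cdot 4 \left(-5\right) 0 + 82 \left(4 + 82^{2} + 4 \cdot 82\right)} = \frac{1}{- 24 \left(\left(-20\right) 0\right) + 82 \left(4 + 6724 + 328\right)} = \frac{1}{\left(-24\right) 0 + 82 \cdot 7056} = \frac{1}{0 + 578592} = \frac{1}{578592}$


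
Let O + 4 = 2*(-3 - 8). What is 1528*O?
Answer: -39728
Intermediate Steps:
O = -26 (O = -4 + 2*(-3 - 8) = -4 + 2*(-11) = -4 - 22 = -26)
1528*O = 1528*(-26) = -39728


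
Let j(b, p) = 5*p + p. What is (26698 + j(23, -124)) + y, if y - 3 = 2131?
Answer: 28088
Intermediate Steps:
y = 2134 (y = 3 + 2131 = 2134)
j(b, p) = 6*p
(26698 + j(23, -124)) + y = (26698 + 6*(-124)) + 2134 = (26698 - 744) + 2134 = 25954 + 2134 = 28088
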